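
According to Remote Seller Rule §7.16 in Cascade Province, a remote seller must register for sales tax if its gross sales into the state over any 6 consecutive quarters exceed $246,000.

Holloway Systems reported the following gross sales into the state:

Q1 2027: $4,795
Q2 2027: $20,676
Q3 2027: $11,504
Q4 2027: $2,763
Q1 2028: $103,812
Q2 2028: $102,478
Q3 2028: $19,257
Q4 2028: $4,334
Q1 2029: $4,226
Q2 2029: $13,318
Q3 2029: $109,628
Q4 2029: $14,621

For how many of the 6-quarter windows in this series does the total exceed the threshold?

4

Q1 2027–Q2 2028: $4,795 + $20,676 + $11,504 + $2,763 + $103,812 + $102,478 = $246,028 (over)
Q2 2027–Q3 2028: $20,676 + $11,504 + $2,763 + $103,812 + $102,478 + $19,257 = $260,490 (over)
Q3 2027–Q4 2028: $11,504 + $2,763 + $103,812 + $102,478 + $19,257 + $4,334 = $244,148 (under)
Q4 2027–Q1 2029: $2,763 + $103,812 + $102,478 + $19,257 + $4,334 + $4,226 = $236,870 (under)
Q1 2028–Q2 2029: $103,812 + $102,478 + $19,257 + $4,334 + $4,226 + $13,318 = $247,425 (over)
Q2 2028–Q3 2029: $102,478 + $19,257 + $4,334 + $4,226 + $13,318 + $109,628 = $253,241 (over)
Q3 2028–Q4 2029: $19,257 + $4,334 + $4,226 + $13,318 + $109,628 + $14,621 = $165,384 (under)
4 windows exceed the threshold.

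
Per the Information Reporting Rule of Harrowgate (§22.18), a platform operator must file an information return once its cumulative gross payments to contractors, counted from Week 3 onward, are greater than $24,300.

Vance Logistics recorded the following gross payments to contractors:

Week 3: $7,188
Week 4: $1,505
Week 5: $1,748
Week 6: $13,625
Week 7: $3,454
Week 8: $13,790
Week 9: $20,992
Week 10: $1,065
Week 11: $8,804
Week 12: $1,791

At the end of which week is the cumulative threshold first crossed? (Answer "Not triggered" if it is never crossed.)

Through Week 3: $7,188
Through Week 4: $8,693
Through Week 5: $10,441
Through Week 6: $24,066
Through Week 7: $27,520 ← exceeds threshold

Week 7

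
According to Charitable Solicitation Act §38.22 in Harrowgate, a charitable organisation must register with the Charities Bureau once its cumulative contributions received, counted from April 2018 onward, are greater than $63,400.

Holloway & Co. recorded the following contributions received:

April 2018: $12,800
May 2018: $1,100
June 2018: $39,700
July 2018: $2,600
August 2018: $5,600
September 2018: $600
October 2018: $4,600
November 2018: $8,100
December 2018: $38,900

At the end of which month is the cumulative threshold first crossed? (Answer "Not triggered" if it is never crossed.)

October 2018

Through April 2018: $12,800
Through May 2018: $13,900
Through June 2018: $53,600
Through July 2018: $56,200
Through August 2018: $61,800
Through September 2018: $62,400
Through October 2018: $67,000 ← exceeds threshold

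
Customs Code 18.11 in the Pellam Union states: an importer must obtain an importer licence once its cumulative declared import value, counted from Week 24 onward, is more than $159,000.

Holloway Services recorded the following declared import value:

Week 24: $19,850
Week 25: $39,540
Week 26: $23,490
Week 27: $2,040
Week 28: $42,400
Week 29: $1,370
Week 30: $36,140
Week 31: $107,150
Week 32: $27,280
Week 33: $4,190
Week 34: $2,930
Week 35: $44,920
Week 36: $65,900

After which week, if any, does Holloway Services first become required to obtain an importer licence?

Week 30

Through Week 24: $19,850
Through Week 25: $59,390
Through Week 26: $82,880
Through Week 27: $84,920
Through Week 28: $127,320
Through Week 29: $128,690
Through Week 30: $164,830 ← exceeds threshold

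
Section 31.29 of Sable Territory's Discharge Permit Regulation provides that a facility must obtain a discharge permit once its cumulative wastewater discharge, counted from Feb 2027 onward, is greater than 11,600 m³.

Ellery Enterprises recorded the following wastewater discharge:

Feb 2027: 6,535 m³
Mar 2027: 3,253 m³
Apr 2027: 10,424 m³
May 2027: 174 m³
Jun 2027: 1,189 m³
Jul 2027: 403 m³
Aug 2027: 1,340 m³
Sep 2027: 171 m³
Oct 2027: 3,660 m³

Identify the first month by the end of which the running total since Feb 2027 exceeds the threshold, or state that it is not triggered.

Apr 2027

Through Feb 2027: 6,535 m³
Through Mar 2027: 9,788 m³
Through Apr 2027: 20,212 m³ ← exceeds threshold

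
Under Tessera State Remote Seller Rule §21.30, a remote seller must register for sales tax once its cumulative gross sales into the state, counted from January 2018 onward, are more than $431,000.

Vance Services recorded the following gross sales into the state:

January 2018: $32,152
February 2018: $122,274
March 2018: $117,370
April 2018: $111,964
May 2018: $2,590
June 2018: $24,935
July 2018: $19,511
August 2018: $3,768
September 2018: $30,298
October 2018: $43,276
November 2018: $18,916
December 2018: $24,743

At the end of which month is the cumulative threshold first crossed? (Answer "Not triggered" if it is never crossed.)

Through January 2018: $32,152
Through February 2018: $154,426
Through March 2018: $271,796
Through April 2018: $383,760
Through May 2018: $386,350
Through June 2018: $411,285
Through July 2018: $430,796
Through August 2018: $434,564 ← exceeds threshold

August 2018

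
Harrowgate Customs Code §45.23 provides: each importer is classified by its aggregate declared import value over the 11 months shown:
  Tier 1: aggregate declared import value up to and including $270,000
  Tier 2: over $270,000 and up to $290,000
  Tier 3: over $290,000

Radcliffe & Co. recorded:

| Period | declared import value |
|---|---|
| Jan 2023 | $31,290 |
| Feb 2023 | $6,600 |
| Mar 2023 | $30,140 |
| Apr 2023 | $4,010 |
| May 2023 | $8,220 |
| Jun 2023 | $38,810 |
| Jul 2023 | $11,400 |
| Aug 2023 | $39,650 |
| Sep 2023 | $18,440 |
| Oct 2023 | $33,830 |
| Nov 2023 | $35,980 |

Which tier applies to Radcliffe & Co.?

Tier 1

Aggregate declared import value: $31,290 + $6,600 + $30,140 + $4,010 + $8,220 + $38,810 + $11,400 + $39,650 + $18,440 + $33,830 + $35,980 = $258,370.
$258,370 ≤ $270,000, so Tier 1 applies.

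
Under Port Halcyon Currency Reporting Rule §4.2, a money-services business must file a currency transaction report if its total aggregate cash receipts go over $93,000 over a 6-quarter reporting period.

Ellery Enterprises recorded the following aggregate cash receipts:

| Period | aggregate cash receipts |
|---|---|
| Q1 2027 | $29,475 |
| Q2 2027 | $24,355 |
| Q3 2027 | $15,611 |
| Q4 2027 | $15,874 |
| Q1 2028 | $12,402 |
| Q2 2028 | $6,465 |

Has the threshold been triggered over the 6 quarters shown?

Total aggregate cash receipts: $29,475 + $24,355 + $15,611 + $15,874 + $12,402 + $6,465 = $104,182.
$104,182 > $93,000, so the threshold is exceeded.

Yes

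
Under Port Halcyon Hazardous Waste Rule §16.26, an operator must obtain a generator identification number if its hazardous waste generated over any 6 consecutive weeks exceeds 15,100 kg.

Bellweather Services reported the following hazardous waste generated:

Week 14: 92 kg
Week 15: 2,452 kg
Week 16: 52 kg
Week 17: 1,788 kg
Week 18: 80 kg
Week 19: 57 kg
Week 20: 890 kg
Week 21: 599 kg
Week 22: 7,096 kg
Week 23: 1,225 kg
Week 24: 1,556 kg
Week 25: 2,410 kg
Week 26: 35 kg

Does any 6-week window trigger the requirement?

No

Week 14–Week 19: 92 kg + 2,452 kg + 52 kg + 1,788 kg + 80 kg + 57 kg = 4,521 kg (under)
Week 15–Week 20: 2,452 kg + 52 kg + 1,788 kg + 80 kg + 57 kg + 890 kg = 5,319 kg (under)
Week 16–Week 21: 52 kg + 1,788 kg + 80 kg + 57 kg + 890 kg + 599 kg = 3,466 kg (under)
Week 17–Week 22: 1,788 kg + 80 kg + 57 kg + 890 kg + 599 kg + 7,096 kg = 10,510 kg (under)
Week 18–Week 23: 80 kg + 57 kg + 890 kg + 599 kg + 7,096 kg + 1,225 kg = 9,947 kg (under)
Week 19–Week 24: 57 kg + 890 kg + 599 kg + 7,096 kg + 1,225 kg + 1,556 kg = 11,423 kg (under)
Week 20–Week 25: 890 kg + 599 kg + 7,096 kg + 1,225 kg + 1,556 kg + 2,410 kg = 13,776 kg (under)
Week 21–Week 26: 599 kg + 7,096 kg + 1,225 kg + 1,556 kg + 2,410 kg + 35 kg = 12,921 kg (under)
No window exceeds 15,100 kg.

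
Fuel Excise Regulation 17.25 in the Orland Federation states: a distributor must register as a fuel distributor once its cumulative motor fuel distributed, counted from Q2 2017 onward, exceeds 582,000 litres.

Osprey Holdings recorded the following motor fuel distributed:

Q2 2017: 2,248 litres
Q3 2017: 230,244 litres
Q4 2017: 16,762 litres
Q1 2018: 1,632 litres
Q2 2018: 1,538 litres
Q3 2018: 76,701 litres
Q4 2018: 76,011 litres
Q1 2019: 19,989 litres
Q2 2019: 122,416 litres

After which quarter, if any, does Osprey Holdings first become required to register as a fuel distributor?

Not triggered

Through Q2 2017: 2,248 litres
Through Q3 2017: 232,492 litres
Through Q4 2017: 249,254 litres
Through Q1 2018: 250,886 litres
Through Q2 2018: 252,424 litres
Through Q3 2018: 329,125 litres
Through Q4 2018: 405,136 litres
Through Q1 2019: 425,125 litres
Through Q2 2019: 547,541 litres
Final cumulative total 547,541 litres ≤ 582,000 litres; the threshold is never exceeded.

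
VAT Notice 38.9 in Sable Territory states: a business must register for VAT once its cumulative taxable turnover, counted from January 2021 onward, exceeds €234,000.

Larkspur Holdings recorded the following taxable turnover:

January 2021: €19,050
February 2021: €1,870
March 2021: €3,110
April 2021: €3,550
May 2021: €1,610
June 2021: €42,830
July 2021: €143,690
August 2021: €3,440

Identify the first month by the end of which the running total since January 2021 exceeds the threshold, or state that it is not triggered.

Not triggered

Through January 2021: €19,050
Through February 2021: €20,920
Through March 2021: €24,030
Through April 2021: €27,580
Through May 2021: €29,190
Through June 2021: €72,020
Through July 2021: €215,710
Through August 2021: €219,150
Final cumulative total €219,150 ≤ €234,000; the threshold is never exceeded.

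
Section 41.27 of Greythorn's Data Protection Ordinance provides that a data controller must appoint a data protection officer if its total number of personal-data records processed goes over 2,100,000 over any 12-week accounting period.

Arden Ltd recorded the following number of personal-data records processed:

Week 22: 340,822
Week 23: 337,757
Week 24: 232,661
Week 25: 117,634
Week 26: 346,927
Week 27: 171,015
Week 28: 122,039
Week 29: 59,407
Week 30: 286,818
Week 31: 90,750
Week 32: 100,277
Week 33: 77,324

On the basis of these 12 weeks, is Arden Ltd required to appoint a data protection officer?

Yes

Total number of personal-data records processed: 340,822 + 337,757 + 232,661 + 117,634 + 346,927 + 171,015 + 122,039 + 59,407 + 286,818 + 90,750 + 100,277 + 77,324 = 2,283,431.
2,283,431 > 2,100,000, so the threshold is exceeded.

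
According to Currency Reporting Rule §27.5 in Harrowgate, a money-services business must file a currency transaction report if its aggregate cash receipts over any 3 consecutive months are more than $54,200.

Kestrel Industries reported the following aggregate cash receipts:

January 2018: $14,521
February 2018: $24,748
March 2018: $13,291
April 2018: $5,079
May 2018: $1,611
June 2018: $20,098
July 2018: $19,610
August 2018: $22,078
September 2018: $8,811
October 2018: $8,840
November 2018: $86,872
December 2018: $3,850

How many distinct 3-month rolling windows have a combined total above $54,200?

3

January 2018–March 2018: $14,521 + $24,748 + $13,291 = $52,560 (under)
February 2018–April 2018: $24,748 + $13,291 + $5,079 = $43,118 (under)
March 2018–May 2018: $13,291 + $5,079 + $1,611 = $19,981 (under)
April 2018–June 2018: $5,079 + $1,611 + $20,098 = $26,788 (under)
May 2018–July 2018: $1,611 + $20,098 + $19,610 = $41,319 (under)
June 2018–August 2018: $20,098 + $19,610 + $22,078 = $61,786 (over)
July 2018–September 2018: $19,610 + $22,078 + $8,811 = $50,499 (under)
August 2018–October 2018: $22,078 + $8,811 + $8,840 = $39,729 (under)
September 2018–November 2018: $8,811 + $8,840 + $86,872 = $104,523 (over)
October 2018–December 2018: $8,840 + $86,872 + $3,850 = $99,562 (over)
3 windows exceed the threshold.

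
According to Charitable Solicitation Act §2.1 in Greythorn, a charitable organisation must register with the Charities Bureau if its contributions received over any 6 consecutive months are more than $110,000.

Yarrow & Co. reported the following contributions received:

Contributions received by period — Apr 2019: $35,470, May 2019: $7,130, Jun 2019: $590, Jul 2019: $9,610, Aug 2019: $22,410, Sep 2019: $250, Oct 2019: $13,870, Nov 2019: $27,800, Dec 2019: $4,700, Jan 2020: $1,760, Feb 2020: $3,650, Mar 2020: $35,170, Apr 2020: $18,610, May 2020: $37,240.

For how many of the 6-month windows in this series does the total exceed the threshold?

Apr 2019–Sep 2019: $35,470 + $7,130 + $590 + $9,610 + $22,410 + $250 = $75,460 (under)
May 2019–Oct 2019: $7,130 + $590 + $9,610 + $22,410 + $250 + $13,870 = $53,860 (under)
Jun 2019–Nov 2019: $590 + $9,610 + $22,410 + $250 + $13,870 + $27,800 = $74,530 (under)
Jul 2019–Dec 2019: $9,610 + $22,410 + $250 + $13,870 + $27,800 + $4,700 = $78,640 (under)
Aug 2019–Jan 2020: $22,410 + $250 + $13,870 + $27,800 + $4,700 + $1,760 = $70,790 (under)
Sep 2019–Feb 2020: $250 + $13,870 + $27,800 + $4,700 + $1,760 + $3,650 = $52,030 (under)
Oct 2019–Mar 2020: $13,870 + $27,800 + $4,700 + $1,760 + $3,650 + $35,170 = $86,950 (under)
Nov 2019–Apr 2020: $27,800 + $4,700 + $1,760 + $3,650 + $35,170 + $18,610 = $91,690 (under)
Dec 2019–May 2020: $4,700 + $1,760 + $3,650 + $35,170 + $18,610 + $37,240 = $101,130 (under)
0 windows exceed the threshold.

0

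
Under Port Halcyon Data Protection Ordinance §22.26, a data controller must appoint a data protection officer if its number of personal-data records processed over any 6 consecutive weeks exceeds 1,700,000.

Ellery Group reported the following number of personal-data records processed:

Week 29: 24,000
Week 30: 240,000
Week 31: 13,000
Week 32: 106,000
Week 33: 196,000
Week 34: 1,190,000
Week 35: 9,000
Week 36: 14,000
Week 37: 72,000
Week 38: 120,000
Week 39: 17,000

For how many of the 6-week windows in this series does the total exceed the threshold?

Week 29–Week 34: 24,000 + 240,000 + 13,000 + 106,000 + 196,000 + 1,190,000 = 1,769,000 (over)
Week 30–Week 35: 240,000 + 13,000 + 106,000 + 196,000 + 1,190,000 + 9,000 = 1,754,000 (over)
Week 31–Week 36: 13,000 + 106,000 + 196,000 + 1,190,000 + 9,000 + 14,000 = 1,528,000 (under)
Week 32–Week 37: 106,000 + 196,000 + 1,190,000 + 9,000 + 14,000 + 72,000 = 1,587,000 (under)
Week 33–Week 38: 196,000 + 1,190,000 + 9,000 + 14,000 + 72,000 + 120,000 = 1,601,000 (under)
Week 34–Week 39: 1,190,000 + 9,000 + 14,000 + 72,000 + 120,000 + 17,000 = 1,422,000 (under)
2 windows exceed the threshold.

2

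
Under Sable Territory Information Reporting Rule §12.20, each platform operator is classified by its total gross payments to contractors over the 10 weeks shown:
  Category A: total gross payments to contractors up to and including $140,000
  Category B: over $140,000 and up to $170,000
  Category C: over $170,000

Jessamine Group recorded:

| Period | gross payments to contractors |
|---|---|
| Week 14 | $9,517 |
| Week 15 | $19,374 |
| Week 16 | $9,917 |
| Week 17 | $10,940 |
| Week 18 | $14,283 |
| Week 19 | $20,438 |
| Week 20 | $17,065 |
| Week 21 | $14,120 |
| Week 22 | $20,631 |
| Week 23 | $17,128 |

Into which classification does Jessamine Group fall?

Category B

Total gross payments to contractors: $9,517 + $19,374 + $9,917 + $10,940 + $14,283 + $20,438 + $17,065 + $14,120 + $20,631 + $17,128 = $153,413.
$140,000 < $153,413 ≤ $170,000, so Category B applies.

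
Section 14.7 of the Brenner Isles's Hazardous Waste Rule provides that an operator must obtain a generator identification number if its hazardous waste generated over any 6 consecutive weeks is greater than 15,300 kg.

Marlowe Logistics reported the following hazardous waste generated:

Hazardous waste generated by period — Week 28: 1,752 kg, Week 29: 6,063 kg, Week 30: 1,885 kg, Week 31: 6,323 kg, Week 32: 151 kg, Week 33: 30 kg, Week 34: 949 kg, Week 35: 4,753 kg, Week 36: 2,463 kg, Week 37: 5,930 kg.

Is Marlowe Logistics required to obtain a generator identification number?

Yes

Week 28–Week 33: 1,752 kg + 6,063 kg + 1,885 kg + 6,323 kg + 151 kg + 30 kg = 16,204 kg (over)
Week 29–Week 34: 6,063 kg + 1,885 kg + 6,323 kg + 151 kg + 30 kg + 949 kg = 15,401 kg (over)
Week 30–Week 35: 1,885 kg + 6,323 kg + 151 kg + 30 kg + 949 kg + 4,753 kg = 14,091 kg (under)
Week 31–Week 36: 6,323 kg + 151 kg + 30 kg + 949 kg + 4,753 kg + 2,463 kg = 14,669 kg (under)
Week 32–Week 37: 151 kg + 30 kg + 949 kg + 4,753 kg + 2,463 kg + 5,930 kg = 14,276 kg (under)
At least one window exceeds 15,300 kg.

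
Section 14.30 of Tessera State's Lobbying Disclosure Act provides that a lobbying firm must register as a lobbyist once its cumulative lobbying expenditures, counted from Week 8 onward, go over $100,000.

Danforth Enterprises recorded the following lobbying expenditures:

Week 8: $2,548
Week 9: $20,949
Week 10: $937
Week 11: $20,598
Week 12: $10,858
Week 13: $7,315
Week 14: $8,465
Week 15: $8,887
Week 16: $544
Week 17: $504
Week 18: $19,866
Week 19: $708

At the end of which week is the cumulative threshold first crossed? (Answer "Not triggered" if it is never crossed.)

Through Week 8: $2,548
Through Week 9: $23,497
Through Week 10: $24,434
Through Week 11: $45,032
Through Week 12: $55,890
Through Week 13: $63,205
Through Week 14: $71,670
Through Week 15: $80,557
Through Week 16: $81,101
Through Week 17: $81,605
Through Week 18: $101,471 ← exceeds threshold

Week 18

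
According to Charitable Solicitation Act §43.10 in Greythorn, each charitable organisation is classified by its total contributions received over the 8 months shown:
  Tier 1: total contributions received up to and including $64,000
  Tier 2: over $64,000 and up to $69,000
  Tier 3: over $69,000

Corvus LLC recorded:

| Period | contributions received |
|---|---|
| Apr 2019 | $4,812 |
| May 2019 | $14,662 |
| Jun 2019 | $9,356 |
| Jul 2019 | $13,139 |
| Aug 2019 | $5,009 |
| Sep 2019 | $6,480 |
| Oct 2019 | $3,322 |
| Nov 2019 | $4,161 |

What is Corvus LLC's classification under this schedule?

Tier 1

Total contributions received: $4,812 + $14,662 + $9,356 + $13,139 + $5,009 + $6,480 + $3,322 + $4,161 = $60,941.
$60,941 ≤ $64,000, so Tier 1 applies.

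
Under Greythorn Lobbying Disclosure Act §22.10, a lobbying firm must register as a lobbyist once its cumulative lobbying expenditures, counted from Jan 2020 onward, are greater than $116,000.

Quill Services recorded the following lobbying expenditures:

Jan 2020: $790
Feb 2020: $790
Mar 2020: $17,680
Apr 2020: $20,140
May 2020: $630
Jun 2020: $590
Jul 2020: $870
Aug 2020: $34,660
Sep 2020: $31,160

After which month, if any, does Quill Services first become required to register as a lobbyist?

Through Jan 2020: $790
Through Feb 2020: $1,580
Through Mar 2020: $19,260
Through Apr 2020: $39,400
Through May 2020: $40,030
Through Jun 2020: $40,620
Through Jul 2020: $41,490
Through Aug 2020: $76,150
Through Sep 2020: $107,310
Final cumulative total $107,310 ≤ $116,000; the threshold is never exceeded.

Not triggered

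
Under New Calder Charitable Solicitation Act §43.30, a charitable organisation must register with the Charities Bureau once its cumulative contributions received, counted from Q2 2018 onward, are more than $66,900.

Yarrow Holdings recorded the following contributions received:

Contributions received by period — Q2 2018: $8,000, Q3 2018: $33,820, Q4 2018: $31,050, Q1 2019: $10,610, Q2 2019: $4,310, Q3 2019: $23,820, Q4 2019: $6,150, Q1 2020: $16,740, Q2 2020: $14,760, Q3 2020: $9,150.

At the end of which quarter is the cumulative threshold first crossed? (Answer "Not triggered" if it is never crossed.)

Q4 2018

Through Q2 2018: $8,000
Through Q3 2018: $41,820
Through Q4 2018: $72,870 ← exceeds threshold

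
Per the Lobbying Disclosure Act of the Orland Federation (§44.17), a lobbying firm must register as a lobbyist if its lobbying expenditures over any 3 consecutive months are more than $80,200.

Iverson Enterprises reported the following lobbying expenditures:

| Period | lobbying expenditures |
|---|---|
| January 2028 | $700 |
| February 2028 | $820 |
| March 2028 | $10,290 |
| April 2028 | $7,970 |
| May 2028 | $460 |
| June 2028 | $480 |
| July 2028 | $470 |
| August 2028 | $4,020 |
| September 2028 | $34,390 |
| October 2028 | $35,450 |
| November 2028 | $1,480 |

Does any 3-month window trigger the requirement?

No

January 2028–March 2028: $700 + $820 + $10,290 = $11,810 (under)
February 2028–April 2028: $820 + $10,290 + $7,970 = $19,080 (under)
March 2028–May 2028: $10,290 + $7,970 + $460 = $18,720 (under)
April 2028–June 2028: $7,970 + $460 + $480 = $8,910 (under)
May 2028–July 2028: $460 + $480 + $470 = $1,410 (under)
June 2028–August 2028: $480 + $470 + $4,020 = $4,970 (under)
July 2028–September 2028: $470 + $4,020 + $34,390 = $38,880 (under)
August 2028–October 2028: $4,020 + $34,390 + $35,450 = $73,860 (under)
September 2028–November 2028: $34,390 + $35,450 + $1,480 = $71,320 (under)
No window exceeds $80,200.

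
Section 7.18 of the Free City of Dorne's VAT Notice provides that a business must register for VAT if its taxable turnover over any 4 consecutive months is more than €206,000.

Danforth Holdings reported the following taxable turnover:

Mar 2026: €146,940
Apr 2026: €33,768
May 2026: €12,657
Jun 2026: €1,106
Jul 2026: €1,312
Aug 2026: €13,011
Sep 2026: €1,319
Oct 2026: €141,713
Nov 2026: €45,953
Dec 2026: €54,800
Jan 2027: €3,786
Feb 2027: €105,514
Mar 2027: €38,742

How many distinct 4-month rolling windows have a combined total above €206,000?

3

Mar 2026–Jun 2026: €146,940 + €33,768 + €12,657 + €1,106 = €194,471 (under)
Apr 2026–Jul 2026: €33,768 + €12,657 + €1,106 + €1,312 = €48,843 (under)
May 2026–Aug 2026: €12,657 + €1,106 + €1,312 + €13,011 = €28,086 (under)
Jun 2026–Sep 2026: €1,106 + €1,312 + €13,011 + €1,319 = €16,748 (under)
Jul 2026–Oct 2026: €1,312 + €13,011 + €1,319 + €141,713 = €157,355 (under)
Aug 2026–Nov 2026: €13,011 + €1,319 + €141,713 + €45,953 = €201,996 (under)
Sep 2026–Dec 2026: €1,319 + €141,713 + €45,953 + €54,800 = €243,785 (over)
Oct 2026–Jan 2027: €141,713 + €45,953 + €54,800 + €3,786 = €246,252 (over)
Nov 2026–Feb 2027: €45,953 + €54,800 + €3,786 + €105,514 = €210,053 (over)
Dec 2026–Mar 2027: €54,800 + €3,786 + €105,514 + €38,742 = €202,842 (under)
3 windows exceed the threshold.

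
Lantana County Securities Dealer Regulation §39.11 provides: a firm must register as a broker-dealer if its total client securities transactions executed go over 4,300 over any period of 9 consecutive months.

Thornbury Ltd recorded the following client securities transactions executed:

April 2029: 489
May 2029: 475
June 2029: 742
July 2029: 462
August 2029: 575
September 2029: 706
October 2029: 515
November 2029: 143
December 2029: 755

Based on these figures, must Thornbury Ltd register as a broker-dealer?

Yes

Total client securities transactions executed: 489 + 475 + 742 + 462 + 575 + 706 + 515 + 143 + 755 = 4,862.
4,862 > 4,300, so the threshold is exceeded.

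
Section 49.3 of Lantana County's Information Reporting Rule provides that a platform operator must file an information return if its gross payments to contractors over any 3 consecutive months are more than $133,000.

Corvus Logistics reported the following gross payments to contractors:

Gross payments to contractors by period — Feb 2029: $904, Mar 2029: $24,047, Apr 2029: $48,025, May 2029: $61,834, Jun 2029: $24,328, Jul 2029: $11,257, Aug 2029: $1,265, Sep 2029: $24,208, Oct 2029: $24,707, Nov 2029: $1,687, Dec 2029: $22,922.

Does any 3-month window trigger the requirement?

Feb 2029–Apr 2029: $904 + $24,047 + $48,025 = $72,976 (under)
Mar 2029–May 2029: $24,047 + $48,025 + $61,834 = $133,906 (over)
Apr 2029–Jun 2029: $48,025 + $61,834 + $24,328 = $134,187 (over)
May 2029–Jul 2029: $61,834 + $24,328 + $11,257 = $97,419 (under)
Jun 2029–Aug 2029: $24,328 + $11,257 + $1,265 = $36,850 (under)
Jul 2029–Sep 2029: $11,257 + $1,265 + $24,208 = $36,730 (under)
Aug 2029–Oct 2029: $1,265 + $24,208 + $24,707 = $50,180 (under)
Sep 2029–Nov 2029: $24,208 + $24,707 + $1,687 = $50,602 (under)
Oct 2029–Dec 2029: $24,707 + $1,687 + $22,922 = $49,316 (under)
At least one window exceeds $133,000.

Yes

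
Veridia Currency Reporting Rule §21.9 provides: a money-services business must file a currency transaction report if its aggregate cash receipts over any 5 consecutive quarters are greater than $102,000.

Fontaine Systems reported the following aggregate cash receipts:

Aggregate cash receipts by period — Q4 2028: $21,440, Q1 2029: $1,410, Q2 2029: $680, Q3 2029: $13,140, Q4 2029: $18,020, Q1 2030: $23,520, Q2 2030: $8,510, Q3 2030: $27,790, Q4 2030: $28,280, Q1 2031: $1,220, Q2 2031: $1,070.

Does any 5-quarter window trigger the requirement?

Yes

Q4 2028–Q4 2029: $21,440 + $1,410 + $680 + $13,140 + $18,020 = $54,690 (under)
Q1 2029–Q1 2030: $1,410 + $680 + $13,140 + $18,020 + $23,520 = $56,770 (under)
Q2 2029–Q2 2030: $680 + $13,140 + $18,020 + $23,520 + $8,510 = $63,870 (under)
Q3 2029–Q3 2030: $13,140 + $18,020 + $23,520 + $8,510 + $27,790 = $90,980 (under)
Q4 2029–Q4 2030: $18,020 + $23,520 + $8,510 + $27,790 + $28,280 = $106,120 (over)
Q1 2030–Q1 2031: $23,520 + $8,510 + $27,790 + $28,280 + $1,220 = $89,320 (under)
Q2 2030–Q2 2031: $8,510 + $27,790 + $28,280 + $1,220 + $1,070 = $66,870 (under)
At least one window exceeds $102,000.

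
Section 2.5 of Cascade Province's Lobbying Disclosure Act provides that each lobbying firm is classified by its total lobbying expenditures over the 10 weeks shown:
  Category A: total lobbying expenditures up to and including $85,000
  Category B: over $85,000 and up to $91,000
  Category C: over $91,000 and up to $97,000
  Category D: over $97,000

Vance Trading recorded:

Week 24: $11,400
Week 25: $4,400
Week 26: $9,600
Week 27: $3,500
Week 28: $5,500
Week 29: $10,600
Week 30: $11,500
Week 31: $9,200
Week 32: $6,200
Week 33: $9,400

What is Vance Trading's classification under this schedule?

Category A

Total lobbying expenditures: $11,400 + $4,400 + $9,600 + $3,500 + $5,500 + $10,600 + $11,500 + $9,200 + $6,200 + $9,400 = $81,300.
$81,300 ≤ $85,000, so Category A applies.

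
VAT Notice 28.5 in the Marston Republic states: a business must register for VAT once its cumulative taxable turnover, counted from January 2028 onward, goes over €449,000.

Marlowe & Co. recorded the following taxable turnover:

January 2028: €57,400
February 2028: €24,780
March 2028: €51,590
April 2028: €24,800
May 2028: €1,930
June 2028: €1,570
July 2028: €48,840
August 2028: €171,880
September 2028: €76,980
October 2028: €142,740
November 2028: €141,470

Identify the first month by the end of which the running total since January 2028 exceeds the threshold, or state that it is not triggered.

September 2028

Through January 2028: €57,400
Through February 2028: €82,180
Through March 2028: €133,770
Through April 2028: €158,570
Through May 2028: €160,500
Through June 2028: €162,070
Through July 2028: €210,910
Through August 2028: €382,790
Through September 2028: €459,770 ← exceeds threshold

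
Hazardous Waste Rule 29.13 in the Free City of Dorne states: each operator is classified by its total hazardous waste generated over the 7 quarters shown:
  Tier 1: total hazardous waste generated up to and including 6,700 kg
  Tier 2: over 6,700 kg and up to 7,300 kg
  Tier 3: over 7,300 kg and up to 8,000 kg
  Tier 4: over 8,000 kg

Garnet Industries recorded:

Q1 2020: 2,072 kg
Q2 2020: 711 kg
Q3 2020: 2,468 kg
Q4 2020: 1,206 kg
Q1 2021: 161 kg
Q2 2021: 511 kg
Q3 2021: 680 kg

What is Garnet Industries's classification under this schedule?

Total hazardous waste generated: 2,072 kg + 711 kg + 2,468 kg + 1,206 kg + 161 kg + 511 kg + 680 kg = 7,809 kg.
7,300 kg < 7,809 kg ≤ 8,000 kg, so Tier 3 applies.

Tier 3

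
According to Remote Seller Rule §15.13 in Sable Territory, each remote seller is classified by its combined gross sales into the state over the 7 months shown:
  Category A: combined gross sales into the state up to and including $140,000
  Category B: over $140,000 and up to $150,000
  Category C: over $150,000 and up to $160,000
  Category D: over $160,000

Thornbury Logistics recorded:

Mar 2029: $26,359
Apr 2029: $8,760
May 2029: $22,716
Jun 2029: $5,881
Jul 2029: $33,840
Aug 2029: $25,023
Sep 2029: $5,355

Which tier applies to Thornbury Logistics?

Category A

Combined gross sales into the state: $26,359 + $8,760 + $22,716 + $5,881 + $33,840 + $25,023 + $5,355 = $127,934.
$127,934 ≤ $140,000, so Category A applies.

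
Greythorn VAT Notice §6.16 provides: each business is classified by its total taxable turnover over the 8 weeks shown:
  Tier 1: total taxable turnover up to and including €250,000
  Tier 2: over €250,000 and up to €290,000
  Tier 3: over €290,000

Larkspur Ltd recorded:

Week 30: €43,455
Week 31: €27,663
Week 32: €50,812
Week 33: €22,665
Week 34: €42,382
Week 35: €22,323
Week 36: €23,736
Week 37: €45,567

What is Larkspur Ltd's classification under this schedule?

Tier 2

Total taxable turnover: €43,455 + €27,663 + €50,812 + €22,665 + €42,382 + €22,323 + €23,736 + €45,567 = €278,603.
€250,000 < €278,603 ≤ €290,000, so Tier 2 applies.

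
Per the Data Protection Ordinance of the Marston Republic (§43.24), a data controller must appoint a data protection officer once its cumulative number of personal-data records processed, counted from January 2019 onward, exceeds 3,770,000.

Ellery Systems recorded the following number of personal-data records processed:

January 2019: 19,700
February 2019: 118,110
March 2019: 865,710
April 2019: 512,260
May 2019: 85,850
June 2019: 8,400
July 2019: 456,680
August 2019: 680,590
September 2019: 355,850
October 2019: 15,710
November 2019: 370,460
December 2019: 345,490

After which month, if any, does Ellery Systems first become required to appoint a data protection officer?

Through January 2019: 19,700
Through February 2019: 137,810
Through March 2019: 1,003,520
Through April 2019: 1,515,780
Through May 2019: 1,601,630
Through June 2019: 1,610,030
Through July 2019: 2,066,710
Through August 2019: 2,747,300
Through September 2019: 3,103,150
Through October 2019: 3,118,860
Through November 2019: 3,489,320
Through December 2019: 3,834,810 ← exceeds threshold

December 2019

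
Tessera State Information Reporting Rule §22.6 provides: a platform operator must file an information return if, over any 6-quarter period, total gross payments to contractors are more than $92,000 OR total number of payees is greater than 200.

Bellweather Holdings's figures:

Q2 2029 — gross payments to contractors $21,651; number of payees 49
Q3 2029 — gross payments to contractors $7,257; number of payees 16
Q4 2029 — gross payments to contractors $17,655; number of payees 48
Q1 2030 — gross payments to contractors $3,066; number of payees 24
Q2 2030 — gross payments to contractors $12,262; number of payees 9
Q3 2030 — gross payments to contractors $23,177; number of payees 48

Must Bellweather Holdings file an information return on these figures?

No

Total gross payments to contractors: $21,651 + $7,257 + $17,655 + $3,066 + $12,262 + $23,177 = $85,068 (≤ $92,000).
Total number of payees: 49 + 16 + 48 + 24 + 9 + 48 = 194 (≤ 200).
The test is 'or': neither threshold is exceeded.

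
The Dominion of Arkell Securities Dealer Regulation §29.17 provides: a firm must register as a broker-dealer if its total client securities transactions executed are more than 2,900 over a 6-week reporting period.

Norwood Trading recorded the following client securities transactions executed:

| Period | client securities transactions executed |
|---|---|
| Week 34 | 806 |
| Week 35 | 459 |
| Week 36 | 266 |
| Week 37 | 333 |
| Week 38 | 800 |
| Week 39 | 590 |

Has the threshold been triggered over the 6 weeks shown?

Total client securities transactions executed: 806 + 459 + 266 + 333 + 800 + 590 = 3,254.
3,254 > 2,900, so the threshold is exceeded.

Yes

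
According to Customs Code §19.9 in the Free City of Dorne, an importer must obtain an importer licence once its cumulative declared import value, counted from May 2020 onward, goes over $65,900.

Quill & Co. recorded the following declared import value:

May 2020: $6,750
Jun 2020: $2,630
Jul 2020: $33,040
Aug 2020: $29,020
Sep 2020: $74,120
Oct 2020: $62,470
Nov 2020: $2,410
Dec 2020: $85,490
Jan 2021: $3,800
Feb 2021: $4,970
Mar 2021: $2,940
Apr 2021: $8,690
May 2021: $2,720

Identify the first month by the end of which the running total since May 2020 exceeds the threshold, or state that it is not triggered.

Aug 2020

Through May 2020: $6,750
Through Jun 2020: $9,380
Through Jul 2020: $42,420
Through Aug 2020: $71,440 ← exceeds threshold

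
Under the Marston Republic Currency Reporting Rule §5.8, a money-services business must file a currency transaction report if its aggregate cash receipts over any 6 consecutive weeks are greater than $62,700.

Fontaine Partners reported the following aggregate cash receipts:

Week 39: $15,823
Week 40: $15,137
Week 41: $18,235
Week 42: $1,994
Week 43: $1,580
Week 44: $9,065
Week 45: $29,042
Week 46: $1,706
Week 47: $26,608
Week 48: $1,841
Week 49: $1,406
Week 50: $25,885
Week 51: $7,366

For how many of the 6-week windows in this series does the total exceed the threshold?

6

Week 39–Week 44: $15,823 + $15,137 + $18,235 + $1,994 + $1,580 + $9,065 = $61,834 (under)
Week 40–Week 45: $15,137 + $18,235 + $1,994 + $1,580 + $9,065 + $29,042 = $75,053 (over)
Week 41–Week 46: $18,235 + $1,994 + $1,580 + $9,065 + $29,042 + $1,706 = $61,622 (under)
Week 42–Week 47: $1,994 + $1,580 + $9,065 + $29,042 + $1,706 + $26,608 = $69,995 (over)
Week 43–Week 48: $1,580 + $9,065 + $29,042 + $1,706 + $26,608 + $1,841 = $69,842 (over)
Week 44–Week 49: $9,065 + $29,042 + $1,706 + $26,608 + $1,841 + $1,406 = $69,668 (over)
Week 45–Week 50: $29,042 + $1,706 + $26,608 + $1,841 + $1,406 + $25,885 = $86,488 (over)
Week 46–Week 51: $1,706 + $26,608 + $1,841 + $1,406 + $25,885 + $7,366 = $64,812 (over)
6 windows exceed the threshold.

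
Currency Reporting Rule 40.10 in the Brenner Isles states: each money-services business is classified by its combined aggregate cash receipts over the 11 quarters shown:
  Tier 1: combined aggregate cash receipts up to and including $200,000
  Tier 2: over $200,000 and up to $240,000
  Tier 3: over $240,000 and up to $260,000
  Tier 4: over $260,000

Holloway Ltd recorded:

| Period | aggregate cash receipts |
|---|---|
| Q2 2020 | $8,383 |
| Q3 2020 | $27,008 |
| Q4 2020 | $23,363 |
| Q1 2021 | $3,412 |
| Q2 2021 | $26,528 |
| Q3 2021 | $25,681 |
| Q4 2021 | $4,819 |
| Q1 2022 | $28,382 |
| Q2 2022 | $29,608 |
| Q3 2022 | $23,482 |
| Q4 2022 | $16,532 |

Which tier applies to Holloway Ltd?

Tier 2

Combined aggregate cash receipts: $8,383 + $27,008 + $23,363 + $3,412 + $26,528 + $25,681 + $4,819 + $28,382 + $29,608 + $23,482 + $16,532 = $217,198.
$200,000 < $217,198 ≤ $240,000, so Tier 2 applies.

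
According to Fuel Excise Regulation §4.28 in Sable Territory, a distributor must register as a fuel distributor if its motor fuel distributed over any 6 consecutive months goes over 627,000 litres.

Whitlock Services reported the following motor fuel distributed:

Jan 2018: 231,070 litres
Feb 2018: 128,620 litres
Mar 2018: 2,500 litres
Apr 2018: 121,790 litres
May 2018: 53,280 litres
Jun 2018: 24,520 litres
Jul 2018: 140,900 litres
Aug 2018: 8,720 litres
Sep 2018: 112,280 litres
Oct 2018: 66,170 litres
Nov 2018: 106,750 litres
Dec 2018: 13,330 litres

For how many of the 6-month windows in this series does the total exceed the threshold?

Jan 2018–Jun 2018: 231,070 litres + 128,620 litres + 2,500 litres + 121,790 litres + 53,280 litres + 24,520 litres = 561,780 litres (under)
Feb 2018–Jul 2018: 128,620 litres + 2,500 litres + 121,790 litres + 53,280 litres + 24,520 litres + 140,900 litres = 471,610 litres (under)
Mar 2018–Aug 2018: 2,500 litres + 121,790 litres + 53,280 litres + 24,520 litres + 140,900 litres + 8,720 litres = 351,710 litres (under)
Apr 2018–Sep 2018: 121,790 litres + 53,280 litres + 24,520 litres + 140,900 litres + 8,720 litres + 112,280 litres = 461,490 litres (under)
May 2018–Oct 2018: 53,280 litres + 24,520 litres + 140,900 litres + 8,720 litres + 112,280 litres + 66,170 litres = 405,870 litres (under)
Jun 2018–Nov 2018: 24,520 litres + 140,900 litres + 8,720 litres + 112,280 litres + 66,170 litres + 106,750 litres = 459,340 litres (under)
Jul 2018–Dec 2018: 140,900 litres + 8,720 litres + 112,280 litres + 66,170 litres + 106,750 litres + 13,330 litres = 448,150 litres (under)
0 windows exceed the threshold.

0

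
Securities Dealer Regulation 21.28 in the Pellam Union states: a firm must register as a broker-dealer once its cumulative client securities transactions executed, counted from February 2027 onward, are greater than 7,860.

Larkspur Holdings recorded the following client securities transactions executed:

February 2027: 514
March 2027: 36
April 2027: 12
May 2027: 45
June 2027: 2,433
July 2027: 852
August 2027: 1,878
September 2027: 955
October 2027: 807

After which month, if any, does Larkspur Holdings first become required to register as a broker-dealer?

Not triggered

Through February 2027: 514
Through March 2027: 550
Through April 2027: 562
Through May 2027: 607
Through June 2027: 3,040
Through July 2027: 3,892
Through August 2027: 5,770
Through September 2027: 6,725
Through October 2027: 7,532
Final cumulative total 7,532 ≤ 7,860; the threshold is never exceeded.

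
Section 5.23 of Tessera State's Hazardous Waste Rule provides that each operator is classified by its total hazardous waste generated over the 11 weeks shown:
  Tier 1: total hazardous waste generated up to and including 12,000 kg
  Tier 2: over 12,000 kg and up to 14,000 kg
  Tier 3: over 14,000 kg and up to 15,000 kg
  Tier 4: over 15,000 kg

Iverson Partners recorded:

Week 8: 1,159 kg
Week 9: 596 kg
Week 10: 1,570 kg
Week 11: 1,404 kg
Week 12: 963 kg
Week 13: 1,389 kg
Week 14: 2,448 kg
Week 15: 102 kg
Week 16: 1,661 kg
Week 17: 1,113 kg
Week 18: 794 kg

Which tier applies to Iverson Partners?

Total hazardous waste generated: 1,159 kg + 596 kg + 1,570 kg + 1,404 kg + 963 kg + 1,389 kg + 2,448 kg + 102 kg + 1,661 kg + 1,113 kg + 794 kg = 13,199 kg.
12,000 kg < 13,199 kg ≤ 14,000 kg, so Tier 2 applies.

Tier 2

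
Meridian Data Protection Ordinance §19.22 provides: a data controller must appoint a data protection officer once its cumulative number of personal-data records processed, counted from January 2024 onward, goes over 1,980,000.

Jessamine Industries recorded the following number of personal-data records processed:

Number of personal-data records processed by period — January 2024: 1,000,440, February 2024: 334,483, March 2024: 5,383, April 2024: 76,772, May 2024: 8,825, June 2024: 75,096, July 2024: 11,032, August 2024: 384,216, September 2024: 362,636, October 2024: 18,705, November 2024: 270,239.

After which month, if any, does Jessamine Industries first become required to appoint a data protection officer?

September 2024

Through January 2024: 1,000,440
Through February 2024: 1,334,923
Through March 2024: 1,340,306
Through April 2024: 1,417,078
Through May 2024: 1,425,903
Through June 2024: 1,500,999
Through July 2024: 1,512,031
Through August 2024: 1,896,247
Through September 2024: 2,258,883 ← exceeds threshold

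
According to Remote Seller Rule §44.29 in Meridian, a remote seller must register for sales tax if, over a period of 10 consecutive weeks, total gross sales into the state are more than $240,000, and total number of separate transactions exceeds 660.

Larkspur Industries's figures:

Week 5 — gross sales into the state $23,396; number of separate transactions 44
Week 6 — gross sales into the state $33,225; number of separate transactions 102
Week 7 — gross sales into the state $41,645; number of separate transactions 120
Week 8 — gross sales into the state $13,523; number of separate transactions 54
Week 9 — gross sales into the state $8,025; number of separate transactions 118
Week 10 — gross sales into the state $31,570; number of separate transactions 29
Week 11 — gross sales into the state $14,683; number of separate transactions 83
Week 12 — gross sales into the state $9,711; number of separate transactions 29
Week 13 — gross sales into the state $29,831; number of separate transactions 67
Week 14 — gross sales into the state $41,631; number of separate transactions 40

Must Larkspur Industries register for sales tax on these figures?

Yes

Total gross sales into the state: $23,396 + $33,225 + $41,645 + $13,523 + $8,025 + $31,570 + $14,683 + $9,711 + $29,831 + $41,631 = $247,240 (> $240,000).
Total number of separate transactions: 44 + 102 + 120 + 54 + 118 + 29 + 83 + 29 + 67 + 40 = 686 (> 660).
The test is 'and': both thresholds are exceeded.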